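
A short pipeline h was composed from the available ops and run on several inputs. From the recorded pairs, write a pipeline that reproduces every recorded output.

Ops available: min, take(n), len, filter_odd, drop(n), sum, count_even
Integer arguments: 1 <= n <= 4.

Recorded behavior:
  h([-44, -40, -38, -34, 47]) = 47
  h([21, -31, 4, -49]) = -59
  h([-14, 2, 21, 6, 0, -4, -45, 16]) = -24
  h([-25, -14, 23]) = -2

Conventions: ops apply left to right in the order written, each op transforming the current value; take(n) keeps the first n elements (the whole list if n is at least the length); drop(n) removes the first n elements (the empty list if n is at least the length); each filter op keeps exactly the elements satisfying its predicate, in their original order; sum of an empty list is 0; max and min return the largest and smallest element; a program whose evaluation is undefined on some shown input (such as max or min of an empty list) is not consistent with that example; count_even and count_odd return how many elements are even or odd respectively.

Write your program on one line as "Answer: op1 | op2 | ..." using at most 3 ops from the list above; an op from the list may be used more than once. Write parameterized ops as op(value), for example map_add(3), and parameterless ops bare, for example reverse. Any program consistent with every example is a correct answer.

filter_odd | sum

Check, running the answer program on each example:
  [-44, -40, -38, -34, 47] -> [47] -> 47
  [21, -31, 4, -49] -> [21, -31, -49] -> -59
  [-14, 2, 21, 6, 0, -4, -45, 16] -> [21, -45] -> -24
  [-25, -14, 23] -> [-25, 23] -> -2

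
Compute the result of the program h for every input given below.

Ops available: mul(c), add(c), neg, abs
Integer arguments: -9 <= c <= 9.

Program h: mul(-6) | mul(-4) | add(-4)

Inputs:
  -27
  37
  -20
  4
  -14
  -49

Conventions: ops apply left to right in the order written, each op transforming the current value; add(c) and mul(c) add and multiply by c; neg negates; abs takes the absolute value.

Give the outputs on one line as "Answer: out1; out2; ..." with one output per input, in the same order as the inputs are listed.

Execution, op by op:
  -27 -> 162 -> -648 -> -652
  37 -> -222 -> 888 -> 884
  -20 -> 120 -> -480 -> -484
  4 -> -24 -> 96 -> 92
  -14 -> 84 -> -336 -> -340
  -49 -> 294 -> -1176 -> -1180

-652; 884; -484; 92; -340; -1180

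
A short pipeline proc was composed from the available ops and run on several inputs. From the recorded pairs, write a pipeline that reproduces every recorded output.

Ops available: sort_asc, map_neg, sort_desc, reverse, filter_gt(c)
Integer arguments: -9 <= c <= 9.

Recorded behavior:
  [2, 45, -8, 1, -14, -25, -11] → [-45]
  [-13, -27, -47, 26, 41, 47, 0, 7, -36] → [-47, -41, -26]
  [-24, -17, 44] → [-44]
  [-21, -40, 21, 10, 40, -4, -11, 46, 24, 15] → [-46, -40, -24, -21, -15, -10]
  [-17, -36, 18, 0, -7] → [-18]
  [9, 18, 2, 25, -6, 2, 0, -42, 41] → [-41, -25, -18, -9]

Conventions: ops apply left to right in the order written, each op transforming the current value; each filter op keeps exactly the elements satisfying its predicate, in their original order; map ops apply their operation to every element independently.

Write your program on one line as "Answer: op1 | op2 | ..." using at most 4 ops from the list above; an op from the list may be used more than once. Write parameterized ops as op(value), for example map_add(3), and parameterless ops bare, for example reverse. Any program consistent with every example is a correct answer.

filter_gt(8) | reverse | sort_desc | map_neg

Check, running the answer program on each example:
  [2, 45, -8, 1, -14, -25, -11] -> [45] -> [45] -> [45] -> [-45]
  [-13, -27, -47, 26, 41, 47, 0, 7, -36] -> [26, 41, 47] -> [47, 41, 26] -> [47, 41, 26] -> [-47, -41, -26]
  [-24, -17, 44] -> [44] -> [44] -> [44] -> [-44]
  [-21, -40, 21, 10, 40, -4, -11, 46, 24, 15] -> [21, 10, 40, 46, 24, 15] -> [15, 24, 46, 40, 10, 21] -> [46, 40, 24, 21, 15, 10] -> [-46, -40, -24, -21, -15, -10]
  [-17, -36, 18, 0, -7] -> [18] -> [18] -> [18] -> [-18]
  [9, 18, 2, 25, -6, 2, 0, -42, 41] -> [9, 18, 25, 41] -> [41, 25, 18, 9] -> [41, 25, 18, 9] -> [-41, -25, -18, -9]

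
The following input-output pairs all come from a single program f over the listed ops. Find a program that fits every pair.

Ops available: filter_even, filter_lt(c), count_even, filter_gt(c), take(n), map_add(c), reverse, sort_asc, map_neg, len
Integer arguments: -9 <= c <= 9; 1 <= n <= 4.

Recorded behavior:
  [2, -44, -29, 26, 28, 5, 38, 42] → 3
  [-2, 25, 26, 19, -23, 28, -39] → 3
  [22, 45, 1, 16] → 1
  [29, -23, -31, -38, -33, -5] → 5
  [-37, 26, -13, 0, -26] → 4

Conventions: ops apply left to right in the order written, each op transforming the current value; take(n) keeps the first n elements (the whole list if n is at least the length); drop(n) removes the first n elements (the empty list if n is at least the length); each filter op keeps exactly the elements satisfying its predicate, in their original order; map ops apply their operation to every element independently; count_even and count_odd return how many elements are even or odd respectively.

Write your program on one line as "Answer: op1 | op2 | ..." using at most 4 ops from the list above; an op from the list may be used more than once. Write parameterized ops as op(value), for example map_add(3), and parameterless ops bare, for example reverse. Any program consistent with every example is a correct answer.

sort_asc | filter_lt(3) | len

Check, running the answer program on each example:
  [2, -44, -29, 26, 28, 5, 38, 42] -> [-44, -29, 2, 5, 26, 28, 38, 42] -> [-44, -29, 2] -> 3
  [-2, 25, 26, 19, -23, 28, -39] -> [-39, -23, -2, 19, 25, 26, 28] -> [-39, -23, -2] -> 3
  [22, 45, 1, 16] -> [1, 16, 22, 45] -> [1] -> 1
  [29, -23, -31, -38, -33, -5] -> [-38, -33, -31, -23, -5, 29] -> [-38, -33, -31, -23, -5] -> 5
  [-37, 26, -13, 0, -26] -> [-37, -26, -13, 0, 26] -> [-37, -26, -13, 0] -> 4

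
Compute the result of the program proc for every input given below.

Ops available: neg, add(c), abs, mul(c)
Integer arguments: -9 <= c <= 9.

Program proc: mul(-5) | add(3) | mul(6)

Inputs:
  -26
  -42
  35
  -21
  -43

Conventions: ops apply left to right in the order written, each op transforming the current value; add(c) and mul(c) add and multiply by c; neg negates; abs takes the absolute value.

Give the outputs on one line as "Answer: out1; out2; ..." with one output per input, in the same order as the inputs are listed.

798; 1278; -1032; 648; 1308

Execution, op by op:
  -26 -> 130 -> 133 -> 798
  -42 -> 210 -> 213 -> 1278
  35 -> -175 -> -172 -> -1032
  -21 -> 105 -> 108 -> 648
  -43 -> 215 -> 218 -> 1308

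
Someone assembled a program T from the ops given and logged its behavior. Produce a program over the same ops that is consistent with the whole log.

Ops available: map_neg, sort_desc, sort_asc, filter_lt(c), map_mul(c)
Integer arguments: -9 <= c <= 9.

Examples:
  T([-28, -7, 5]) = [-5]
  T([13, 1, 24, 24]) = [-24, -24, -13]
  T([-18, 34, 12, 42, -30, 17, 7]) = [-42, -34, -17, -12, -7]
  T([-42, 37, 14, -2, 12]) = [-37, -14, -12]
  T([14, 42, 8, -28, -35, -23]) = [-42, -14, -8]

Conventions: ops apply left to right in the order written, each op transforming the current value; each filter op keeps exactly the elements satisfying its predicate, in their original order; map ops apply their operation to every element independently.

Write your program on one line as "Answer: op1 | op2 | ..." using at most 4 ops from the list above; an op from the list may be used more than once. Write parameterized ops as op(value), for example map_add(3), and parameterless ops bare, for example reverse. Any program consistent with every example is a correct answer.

sort_desc | map_neg | filter_lt(-3)

Check, running the answer program on each example:
  [-28, -7, 5] -> [5, -7, -28] -> [-5, 7, 28] -> [-5]
  [13, 1, 24, 24] -> [24, 24, 13, 1] -> [-24, -24, -13, -1] -> [-24, -24, -13]
  [-18, 34, 12, 42, -30, 17, 7] -> [42, 34, 17, 12, 7, -18, -30] -> [-42, -34, -17, -12, -7, 18, 30] -> [-42, -34, -17, -12, -7]
  [-42, 37, 14, -2, 12] -> [37, 14, 12, -2, -42] -> [-37, -14, -12, 2, 42] -> [-37, -14, -12]
  [14, 42, 8, -28, -35, -23] -> [42, 14, 8, -23, -28, -35] -> [-42, -14, -8, 23, 28, 35] -> [-42, -14, -8]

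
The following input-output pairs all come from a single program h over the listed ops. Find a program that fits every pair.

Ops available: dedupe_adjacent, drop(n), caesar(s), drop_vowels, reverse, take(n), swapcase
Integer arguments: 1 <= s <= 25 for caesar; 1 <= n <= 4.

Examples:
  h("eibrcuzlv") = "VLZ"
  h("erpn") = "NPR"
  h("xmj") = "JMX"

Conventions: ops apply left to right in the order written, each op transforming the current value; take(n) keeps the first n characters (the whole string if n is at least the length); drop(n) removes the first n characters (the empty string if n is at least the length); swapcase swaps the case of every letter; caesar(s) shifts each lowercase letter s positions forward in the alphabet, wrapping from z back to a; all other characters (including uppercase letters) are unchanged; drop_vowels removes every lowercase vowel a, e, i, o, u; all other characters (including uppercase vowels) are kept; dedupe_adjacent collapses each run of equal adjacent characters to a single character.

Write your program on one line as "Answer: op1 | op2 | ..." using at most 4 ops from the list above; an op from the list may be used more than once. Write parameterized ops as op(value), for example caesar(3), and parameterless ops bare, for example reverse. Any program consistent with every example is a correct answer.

swapcase | reverse | take(3)

Check, running the answer program on each example:
  "eibrcuzlv" -> "EIBRCUZLV" -> "VLZUCRBIE" -> "VLZ"
  "erpn" -> "ERPN" -> "NPRE" -> "NPR"
  "xmj" -> "XMJ" -> "JMX" -> "JMX"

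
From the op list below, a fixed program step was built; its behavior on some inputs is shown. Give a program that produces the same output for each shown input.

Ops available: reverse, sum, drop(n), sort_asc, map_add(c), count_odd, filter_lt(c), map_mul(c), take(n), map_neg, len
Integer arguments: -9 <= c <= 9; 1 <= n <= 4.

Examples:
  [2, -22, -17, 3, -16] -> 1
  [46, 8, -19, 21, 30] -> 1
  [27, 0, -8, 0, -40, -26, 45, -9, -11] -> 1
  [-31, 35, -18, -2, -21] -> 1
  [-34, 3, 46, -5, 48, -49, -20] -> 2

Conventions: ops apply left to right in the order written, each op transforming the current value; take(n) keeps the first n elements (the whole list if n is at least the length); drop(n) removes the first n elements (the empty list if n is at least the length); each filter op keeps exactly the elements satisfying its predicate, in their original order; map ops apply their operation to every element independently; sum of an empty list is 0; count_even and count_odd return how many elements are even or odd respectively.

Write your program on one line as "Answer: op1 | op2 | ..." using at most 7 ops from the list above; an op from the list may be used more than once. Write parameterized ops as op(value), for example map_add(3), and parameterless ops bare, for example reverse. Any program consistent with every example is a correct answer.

drop(1) | reverse | map_add(-6) | drop(2) | map_add(-4) | count_odd

Check, running the answer program on each example:
  [2, -22, -17, 3, -16] -> [-22, -17, 3, -16] -> [-16, 3, -17, -22] -> [-22, -3, -23, -28] -> [-23, -28] -> [-27, -32] -> 1
  [46, 8, -19, 21, 30] -> [8, -19, 21, 30] -> [30, 21, -19, 8] -> [24, 15, -25, 2] -> [-25, 2] -> [-29, -2] -> 1
  [27, 0, -8, 0, -40, -26, 45, -9, -11] -> [0, -8, 0, -40, -26, 45, -9, -11] -> [-11, -9, 45, -26, -40, 0, -8, 0] -> [-17, -15, 39, -32, -46, -6, -14, -6] -> [39, -32, -46, -6, -14, -6] -> [35, -36, -50, -10, -18, -10] -> 1
  [-31, 35, -18, -2, -21] -> [35, -18, -2, -21] -> [-21, -2, -18, 35] -> [-27, -8, -24, 29] -> [-24, 29] -> [-28, 25] -> 1
  [-34, 3, 46, -5, 48, -49, -20] -> [3, 46, -5, 48, -49, -20] -> [-20, -49, 48, -5, 46, 3] -> [-26, -55, 42, -11, 40, -3] -> [42, -11, 40, -3] -> [38, -15, 36, -7] -> 2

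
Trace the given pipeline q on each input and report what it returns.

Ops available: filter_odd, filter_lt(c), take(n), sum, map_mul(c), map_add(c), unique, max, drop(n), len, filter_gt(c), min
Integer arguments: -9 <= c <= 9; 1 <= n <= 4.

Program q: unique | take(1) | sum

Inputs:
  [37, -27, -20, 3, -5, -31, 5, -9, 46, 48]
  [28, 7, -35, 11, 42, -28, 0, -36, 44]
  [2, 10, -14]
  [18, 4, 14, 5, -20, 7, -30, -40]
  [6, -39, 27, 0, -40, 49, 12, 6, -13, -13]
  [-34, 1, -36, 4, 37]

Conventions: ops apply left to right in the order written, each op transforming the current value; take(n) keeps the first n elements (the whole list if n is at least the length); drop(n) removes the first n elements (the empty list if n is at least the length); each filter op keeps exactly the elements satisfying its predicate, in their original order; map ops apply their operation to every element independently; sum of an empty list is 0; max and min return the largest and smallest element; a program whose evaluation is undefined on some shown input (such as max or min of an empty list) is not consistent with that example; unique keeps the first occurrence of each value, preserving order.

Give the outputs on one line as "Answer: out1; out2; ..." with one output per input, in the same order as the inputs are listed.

Execution, op by op:
  [37, -27, -20, 3, -5, -31, 5, -9, 46, 48] -> [37, -27, -20, 3, -5, -31, 5, -9, 46, 48] -> [37] -> 37
  [28, 7, -35, 11, 42, -28, 0, -36, 44] -> [28, 7, -35, 11, 42, -28, 0, -36, 44] -> [28] -> 28
  [2, 10, -14] -> [2, 10, -14] -> [2] -> 2
  [18, 4, 14, 5, -20, 7, -30, -40] -> [18, 4, 14, 5, -20, 7, -30, -40] -> [18] -> 18
  [6, -39, 27, 0, -40, 49, 12, 6, -13, -13] -> [6, -39, 27, 0, -40, 49, 12, -13] -> [6] -> 6
  [-34, 1, -36, 4, 37] -> [-34, 1, -36, 4, 37] -> [-34] -> -34

37; 28; 2; 18; 6; -34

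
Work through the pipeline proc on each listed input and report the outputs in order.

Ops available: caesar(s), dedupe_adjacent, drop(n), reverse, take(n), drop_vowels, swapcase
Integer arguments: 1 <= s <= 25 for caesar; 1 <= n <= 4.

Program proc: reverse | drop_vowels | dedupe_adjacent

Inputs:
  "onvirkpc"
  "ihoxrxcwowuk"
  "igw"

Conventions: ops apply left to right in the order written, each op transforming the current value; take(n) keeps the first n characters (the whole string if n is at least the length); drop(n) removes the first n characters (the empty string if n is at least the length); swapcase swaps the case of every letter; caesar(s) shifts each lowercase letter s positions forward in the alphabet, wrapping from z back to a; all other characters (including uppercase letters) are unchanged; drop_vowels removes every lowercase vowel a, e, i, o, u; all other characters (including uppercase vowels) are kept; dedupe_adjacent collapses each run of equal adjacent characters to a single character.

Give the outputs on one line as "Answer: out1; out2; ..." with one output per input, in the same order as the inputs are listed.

Execution, op by op:
  "onvirkpc" -> "cpkrivno" -> "cpkrvn" -> "cpkrvn"
  "ihoxrxcwowuk" -> "kuwowcxrxohi" -> "kwwcxrxh" -> "kwcxrxh"
  "igw" -> "wgi" -> "wg" -> "wg"

"cpkrvn"; "kwcxrxh"; "wg"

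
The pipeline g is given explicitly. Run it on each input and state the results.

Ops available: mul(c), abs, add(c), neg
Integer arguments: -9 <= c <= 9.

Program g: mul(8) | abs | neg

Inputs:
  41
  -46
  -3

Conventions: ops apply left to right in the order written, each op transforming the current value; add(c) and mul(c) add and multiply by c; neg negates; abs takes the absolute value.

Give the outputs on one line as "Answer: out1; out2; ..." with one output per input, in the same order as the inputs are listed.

Execution, op by op:
  41 -> 328 -> 328 -> -328
  -46 -> -368 -> 368 -> -368
  -3 -> -24 -> 24 -> -24

-328; -368; -24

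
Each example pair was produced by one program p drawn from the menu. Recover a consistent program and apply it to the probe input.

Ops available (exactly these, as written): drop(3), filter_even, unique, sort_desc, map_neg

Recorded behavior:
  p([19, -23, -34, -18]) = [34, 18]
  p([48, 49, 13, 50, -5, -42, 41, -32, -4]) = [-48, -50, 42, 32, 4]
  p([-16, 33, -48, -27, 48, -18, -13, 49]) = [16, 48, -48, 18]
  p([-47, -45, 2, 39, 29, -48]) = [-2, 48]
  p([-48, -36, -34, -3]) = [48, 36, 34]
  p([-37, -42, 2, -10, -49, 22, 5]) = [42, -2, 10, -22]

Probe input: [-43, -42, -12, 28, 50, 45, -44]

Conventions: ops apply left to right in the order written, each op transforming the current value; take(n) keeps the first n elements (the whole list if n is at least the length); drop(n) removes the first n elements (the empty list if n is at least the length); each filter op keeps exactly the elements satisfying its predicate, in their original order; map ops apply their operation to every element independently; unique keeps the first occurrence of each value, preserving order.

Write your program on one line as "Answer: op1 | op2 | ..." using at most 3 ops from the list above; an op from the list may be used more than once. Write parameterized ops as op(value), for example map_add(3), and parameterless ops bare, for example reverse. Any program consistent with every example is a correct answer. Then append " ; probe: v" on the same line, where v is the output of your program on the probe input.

filter_even | map_neg ; probe: [42, 12, -28, -50, 44]

Check, running the answer program on each example:
  [19, -23, -34, -18] -> [-34, -18] -> [34, 18]
  [48, 49, 13, 50, -5, -42, 41, -32, -4] -> [48, 50, -42, -32, -4] -> [-48, -50, 42, 32, 4]
  [-16, 33, -48, -27, 48, -18, -13, 49] -> [-16, -48, 48, -18] -> [16, 48, -48, 18]
  [-47, -45, 2, 39, 29, -48] -> [2, -48] -> [-2, 48]
  [-48, -36, -34, -3] -> [-48, -36, -34] -> [48, 36, 34]
  [-37, -42, 2, -10, -49, 22, 5] -> [-42, 2, -10, 22] -> [42, -2, 10, -22]
  probe: [-43, -42, -12, 28, 50, 45, -44] -> [-42, -12, 28, 50, -44] -> [42, 12, -28, -50, 44]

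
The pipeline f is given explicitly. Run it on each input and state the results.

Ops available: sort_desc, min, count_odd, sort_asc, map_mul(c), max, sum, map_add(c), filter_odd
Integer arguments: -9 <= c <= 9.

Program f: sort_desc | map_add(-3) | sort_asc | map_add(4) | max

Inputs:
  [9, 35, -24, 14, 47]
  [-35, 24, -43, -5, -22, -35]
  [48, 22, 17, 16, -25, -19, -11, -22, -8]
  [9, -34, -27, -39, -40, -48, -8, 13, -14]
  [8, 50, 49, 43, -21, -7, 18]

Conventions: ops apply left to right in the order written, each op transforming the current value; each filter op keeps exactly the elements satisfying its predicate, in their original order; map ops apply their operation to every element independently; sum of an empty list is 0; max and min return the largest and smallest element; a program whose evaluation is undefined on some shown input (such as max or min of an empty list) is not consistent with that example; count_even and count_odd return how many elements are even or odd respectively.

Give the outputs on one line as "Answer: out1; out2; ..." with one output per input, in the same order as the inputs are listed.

48; 25; 49; 14; 51

Execution, op by op:
  [9, 35, -24, 14, 47] -> [47, 35, 14, 9, -24] -> [44, 32, 11, 6, -27] -> [-27, 6, 11, 32, 44] -> [-23, 10, 15, 36, 48] -> 48
  [-35, 24, -43, -5, -22, -35] -> [24, -5, -22, -35, -35, -43] -> [21, -8, -25, -38, -38, -46] -> [-46, -38, -38, -25, -8, 21] -> [-42, -34, -34, -21, -4, 25] -> 25
  [48, 22, 17, 16, -25, -19, -11, -22, -8] -> [48, 22, 17, 16, -8, -11, -19, -22, -25] -> [45, 19, 14, 13, -11, -14, -22, -25, -28] -> [-28, -25, -22, -14, -11, 13, 14, 19, 45] -> [-24, -21, -18, -10, -7, 17, 18, 23, 49] -> 49
  [9, -34, -27, -39, -40, -48, -8, 13, -14] -> [13, 9, -8, -14, -27, -34, -39, -40, -48] -> [10, 6, -11, -17, -30, -37, -42, -43, -51] -> [-51, -43, -42, -37, -30, -17, -11, 6, 10] -> [-47, -39, -38, -33, -26, -13, -7, 10, 14] -> 14
  [8, 50, 49, 43, -21, -7, 18] -> [50, 49, 43, 18, 8, -7, -21] -> [47, 46, 40, 15, 5, -10, -24] -> [-24, -10, 5, 15, 40, 46, 47] -> [-20, -6, 9, 19, 44, 50, 51] -> 51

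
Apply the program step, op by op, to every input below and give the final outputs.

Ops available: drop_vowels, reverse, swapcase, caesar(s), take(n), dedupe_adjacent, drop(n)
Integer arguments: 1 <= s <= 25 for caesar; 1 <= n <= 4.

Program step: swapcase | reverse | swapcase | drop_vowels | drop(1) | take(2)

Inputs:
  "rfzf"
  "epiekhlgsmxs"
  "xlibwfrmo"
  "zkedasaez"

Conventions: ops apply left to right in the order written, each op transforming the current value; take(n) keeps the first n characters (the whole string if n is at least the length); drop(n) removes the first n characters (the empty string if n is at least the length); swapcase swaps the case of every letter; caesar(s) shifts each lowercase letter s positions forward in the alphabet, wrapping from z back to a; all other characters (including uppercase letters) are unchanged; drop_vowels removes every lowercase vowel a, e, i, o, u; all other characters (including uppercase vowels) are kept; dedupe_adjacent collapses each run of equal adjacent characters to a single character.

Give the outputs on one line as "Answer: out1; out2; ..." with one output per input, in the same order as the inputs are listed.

"zf"; "xm"; "rf"; "sd"

Execution, op by op:
  "rfzf" -> "RFZF" -> "FZFR" -> "fzfr" -> "fzfr" -> "zfr" -> "zf"
  "epiekhlgsmxs" -> "EPIEKHLGSMXS" -> "SXMSGLHKEIPE" -> "sxmsglhkeipe" -> "sxmsglhkp" -> "xmsglhkp" -> "xm"
  "xlibwfrmo" -> "XLIBWFRMO" -> "OMRFWBILX" -> "omrfwbilx" -> "mrfwblx" -> "rfwblx" -> "rf"
  "zkedasaez" -> "ZKEDASAEZ" -> "ZEASADEKZ" -> "zeasadekz" -> "zsdkz" -> "sdkz" -> "sd"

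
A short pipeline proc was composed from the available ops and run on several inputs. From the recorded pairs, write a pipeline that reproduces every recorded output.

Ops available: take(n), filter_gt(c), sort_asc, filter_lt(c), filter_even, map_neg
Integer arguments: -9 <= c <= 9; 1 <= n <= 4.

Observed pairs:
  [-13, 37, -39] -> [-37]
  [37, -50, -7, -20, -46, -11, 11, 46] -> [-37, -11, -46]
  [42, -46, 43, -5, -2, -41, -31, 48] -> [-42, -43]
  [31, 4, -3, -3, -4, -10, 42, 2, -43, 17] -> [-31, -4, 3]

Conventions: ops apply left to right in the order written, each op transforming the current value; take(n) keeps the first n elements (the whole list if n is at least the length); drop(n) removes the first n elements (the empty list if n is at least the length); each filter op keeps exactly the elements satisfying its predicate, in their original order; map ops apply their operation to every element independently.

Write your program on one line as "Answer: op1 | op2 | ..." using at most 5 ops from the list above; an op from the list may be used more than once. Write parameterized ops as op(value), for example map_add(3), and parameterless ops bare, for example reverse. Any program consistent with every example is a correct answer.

filter_gt(-7) | take(3) | filter_gt(-4) | map_neg

Check, running the answer program on each example:
  [-13, 37, -39] -> [37] -> [37] -> [37] -> [-37]
  [37, -50, -7, -20, -46, -11, 11, 46] -> [37, 11, 46] -> [37, 11, 46] -> [37, 11, 46] -> [-37, -11, -46]
  [42, -46, 43, -5, -2, -41, -31, 48] -> [42, 43, -5, -2, 48] -> [42, 43, -5] -> [42, 43] -> [-42, -43]
  [31, 4, -3, -3, -4, -10, 42, 2, -43, 17] -> [31, 4, -3, -3, -4, 42, 2, 17] -> [31, 4, -3] -> [31, 4, -3] -> [-31, -4, 3]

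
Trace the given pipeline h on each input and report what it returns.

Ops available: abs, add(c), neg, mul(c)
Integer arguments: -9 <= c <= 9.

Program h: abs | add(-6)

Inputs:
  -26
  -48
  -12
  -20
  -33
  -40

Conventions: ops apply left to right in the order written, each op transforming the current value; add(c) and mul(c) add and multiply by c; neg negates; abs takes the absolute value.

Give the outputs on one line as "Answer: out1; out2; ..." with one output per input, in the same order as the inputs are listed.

20; 42; 6; 14; 27; 34

Execution, op by op:
  -26 -> 26 -> 20
  -48 -> 48 -> 42
  -12 -> 12 -> 6
  -20 -> 20 -> 14
  -33 -> 33 -> 27
  -40 -> 40 -> 34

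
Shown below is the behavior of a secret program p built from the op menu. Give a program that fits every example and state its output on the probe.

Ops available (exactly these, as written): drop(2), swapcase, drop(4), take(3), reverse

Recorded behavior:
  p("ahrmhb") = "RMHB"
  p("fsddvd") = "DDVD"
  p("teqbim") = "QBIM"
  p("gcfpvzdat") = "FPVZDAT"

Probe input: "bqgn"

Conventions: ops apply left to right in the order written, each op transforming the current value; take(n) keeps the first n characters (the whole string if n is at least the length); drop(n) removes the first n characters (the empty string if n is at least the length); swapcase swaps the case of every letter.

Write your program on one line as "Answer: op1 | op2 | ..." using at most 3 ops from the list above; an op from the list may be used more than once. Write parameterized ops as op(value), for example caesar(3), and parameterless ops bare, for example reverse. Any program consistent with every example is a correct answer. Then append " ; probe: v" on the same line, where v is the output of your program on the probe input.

drop(2) | swapcase ; probe: "GN"

Check, running the answer program on each example:
  "ahrmhb" -> "rmhb" -> "RMHB"
  "fsddvd" -> "ddvd" -> "DDVD"
  "teqbim" -> "qbim" -> "QBIM"
  "gcfpvzdat" -> "fpvzdat" -> "FPVZDAT"
  probe: "bqgn" -> "gn" -> "GN"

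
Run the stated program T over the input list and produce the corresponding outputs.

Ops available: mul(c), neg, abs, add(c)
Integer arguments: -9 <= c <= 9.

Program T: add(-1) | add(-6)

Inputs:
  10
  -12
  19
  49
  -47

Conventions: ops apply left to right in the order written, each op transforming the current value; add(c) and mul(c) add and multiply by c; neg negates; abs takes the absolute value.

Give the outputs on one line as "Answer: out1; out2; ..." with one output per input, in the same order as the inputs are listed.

Execution, op by op:
  10 -> 9 -> 3
  -12 -> -13 -> -19
  19 -> 18 -> 12
  49 -> 48 -> 42
  -47 -> -48 -> -54

3; -19; 12; 42; -54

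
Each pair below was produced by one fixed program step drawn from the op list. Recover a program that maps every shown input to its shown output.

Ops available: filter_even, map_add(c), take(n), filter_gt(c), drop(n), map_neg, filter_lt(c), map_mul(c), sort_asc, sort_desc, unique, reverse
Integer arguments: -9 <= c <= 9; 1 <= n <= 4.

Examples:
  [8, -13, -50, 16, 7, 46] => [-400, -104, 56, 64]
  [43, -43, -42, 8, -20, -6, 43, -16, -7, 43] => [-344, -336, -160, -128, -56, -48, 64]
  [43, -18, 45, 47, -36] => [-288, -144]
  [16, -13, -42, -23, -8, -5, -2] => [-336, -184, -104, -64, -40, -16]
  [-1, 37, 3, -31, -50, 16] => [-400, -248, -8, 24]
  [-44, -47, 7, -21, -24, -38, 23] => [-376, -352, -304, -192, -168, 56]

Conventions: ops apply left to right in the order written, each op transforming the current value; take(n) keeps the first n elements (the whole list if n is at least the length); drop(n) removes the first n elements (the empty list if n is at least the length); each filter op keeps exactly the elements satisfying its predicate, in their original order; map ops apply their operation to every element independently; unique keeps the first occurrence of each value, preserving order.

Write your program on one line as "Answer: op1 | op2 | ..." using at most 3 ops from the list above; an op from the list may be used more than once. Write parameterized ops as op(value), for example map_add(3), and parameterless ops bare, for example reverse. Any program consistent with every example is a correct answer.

filter_lt(9) | sort_asc | map_mul(8)

Check, running the answer program on each example:
  [8, -13, -50, 16, 7, 46] -> [8, -13, -50, 7] -> [-50, -13, 7, 8] -> [-400, -104, 56, 64]
  [43, -43, -42, 8, -20, -6, 43, -16, -7, 43] -> [-43, -42, 8, -20, -6, -16, -7] -> [-43, -42, -20, -16, -7, -6, 8] -> [-344, -336, -160, -128, -56, -48, 64]
  [43, -18, 45, 47, -36] -> [-18, -36] -> [-36, -18] -> [-288, -144]
  [16, -13, -42, -23, -8, -5, -2] -> [-13, -42, -23, -8, -5, -2] -> [-42, -23, -13, -8, -5, -2] -> [-336, -184, -104, -64, -40, -16]
  [-1, 37, 3, -31, -50, 16] -> [-1, 3, -31, -50] -> [-50, -31, -1, 3] -> [-400, -248, -8, 24]
  [-44, -47, 7, -21, -24, -38, 23] -> [-44, -47, 7, -21, -24, -38] -> [-47, -44, -38, -24, -21, 7] -> [-376, -352, -304, -192, -168, 56]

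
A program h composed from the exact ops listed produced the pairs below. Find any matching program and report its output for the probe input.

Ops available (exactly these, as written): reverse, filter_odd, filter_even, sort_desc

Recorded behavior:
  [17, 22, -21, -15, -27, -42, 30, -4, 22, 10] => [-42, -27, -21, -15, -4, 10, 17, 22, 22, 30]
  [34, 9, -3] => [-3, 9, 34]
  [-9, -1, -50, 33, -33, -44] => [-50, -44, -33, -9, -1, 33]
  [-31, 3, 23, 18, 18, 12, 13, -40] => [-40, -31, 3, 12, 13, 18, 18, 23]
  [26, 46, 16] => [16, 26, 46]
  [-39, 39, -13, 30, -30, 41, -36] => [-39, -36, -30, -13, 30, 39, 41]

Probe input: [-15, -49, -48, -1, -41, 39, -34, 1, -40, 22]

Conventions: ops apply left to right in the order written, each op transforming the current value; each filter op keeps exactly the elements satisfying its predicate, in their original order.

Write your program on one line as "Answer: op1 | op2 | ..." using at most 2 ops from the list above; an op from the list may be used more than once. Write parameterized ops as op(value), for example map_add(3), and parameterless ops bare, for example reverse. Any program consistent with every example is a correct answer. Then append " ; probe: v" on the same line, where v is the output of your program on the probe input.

sort_desc | reverse ; probe: [-49, -48, -41, -40, -34, -15, -1, 1, 22, 39]

Check, running the answer program on each example:
  [17, 22, -21, -15, -27, -42, 30, -4, 22, 10] -> [30, 22, 22, 17, 10, -4, -15, -21, -27, -42] -> [-42, -27, -21, -15, -4, 10, 17, 22, 22, 30]
  [34, 9, -3] -> [34, 9, -3] -> [-3, 9, 34]
  [-9, -1, -50, 33, -33, -44] -> [33, -1, -9, -33, -44, -50] -> [-50, -44, -33, -9, -1, 33]
  [-31, 3, 23, 18, 18, 12, 13, -40] -> [23, 18, 18, 13, 12, 3, -31, -40] -> [-40, -31, 3, 12, 13, 18, 18, 23]
  [26, 46, 16] -> [46, 26, 16] -> [16, 26, 46]
  [-39, 39, -13, 30, -30, 41, -36] -> [41, 39, 30, -13, -30, -36, -39] -> [-39, -36, -30, -13, 30, 39, 41]
  probe: [-15, -49, -48, -1, -41, 39, -34, 1, -40, 22] -> [39, 22, 1, -1, -15, -34, -40, -41, -48, -49] -> [-49, -48, -41, -40, -34, -15, -1, 1, 22, 39]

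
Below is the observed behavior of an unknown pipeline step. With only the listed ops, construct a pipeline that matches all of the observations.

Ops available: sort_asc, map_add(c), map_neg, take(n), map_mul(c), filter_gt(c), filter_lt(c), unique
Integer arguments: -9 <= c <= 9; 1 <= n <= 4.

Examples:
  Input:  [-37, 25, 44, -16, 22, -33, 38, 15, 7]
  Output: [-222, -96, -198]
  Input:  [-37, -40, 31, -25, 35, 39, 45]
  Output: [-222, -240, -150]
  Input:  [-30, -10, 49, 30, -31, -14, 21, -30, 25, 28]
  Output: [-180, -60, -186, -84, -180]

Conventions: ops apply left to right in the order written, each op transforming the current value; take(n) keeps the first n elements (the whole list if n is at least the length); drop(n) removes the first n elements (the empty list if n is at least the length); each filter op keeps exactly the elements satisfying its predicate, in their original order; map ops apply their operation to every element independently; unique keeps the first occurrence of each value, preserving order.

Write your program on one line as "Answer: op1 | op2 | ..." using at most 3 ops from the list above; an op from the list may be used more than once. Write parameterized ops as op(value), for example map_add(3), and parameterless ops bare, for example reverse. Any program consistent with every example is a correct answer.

filter_lt(5) | map_mul(-6) | map_neg

Check, running the answer program on each example:
  [-37, 25, 44, -16, 22, -33, 38, 15, 7] -> [-37, -16, -33] -> [222, 96, 198] -> [-222, -96, -198]
  [-37, -40, 31, -25, 35, 39, 45] -> [-37, -40, -25] -> [222, 240, 150] -> [-222, -240, -150]
  [-30, -10, 49, 30, -31, -14, 21, -30, 25, 28] -> [-30, -10, -31, -14, -30] -> [180, 60, 186, 84, 180] -> [-180, -60, -186, -84, -180]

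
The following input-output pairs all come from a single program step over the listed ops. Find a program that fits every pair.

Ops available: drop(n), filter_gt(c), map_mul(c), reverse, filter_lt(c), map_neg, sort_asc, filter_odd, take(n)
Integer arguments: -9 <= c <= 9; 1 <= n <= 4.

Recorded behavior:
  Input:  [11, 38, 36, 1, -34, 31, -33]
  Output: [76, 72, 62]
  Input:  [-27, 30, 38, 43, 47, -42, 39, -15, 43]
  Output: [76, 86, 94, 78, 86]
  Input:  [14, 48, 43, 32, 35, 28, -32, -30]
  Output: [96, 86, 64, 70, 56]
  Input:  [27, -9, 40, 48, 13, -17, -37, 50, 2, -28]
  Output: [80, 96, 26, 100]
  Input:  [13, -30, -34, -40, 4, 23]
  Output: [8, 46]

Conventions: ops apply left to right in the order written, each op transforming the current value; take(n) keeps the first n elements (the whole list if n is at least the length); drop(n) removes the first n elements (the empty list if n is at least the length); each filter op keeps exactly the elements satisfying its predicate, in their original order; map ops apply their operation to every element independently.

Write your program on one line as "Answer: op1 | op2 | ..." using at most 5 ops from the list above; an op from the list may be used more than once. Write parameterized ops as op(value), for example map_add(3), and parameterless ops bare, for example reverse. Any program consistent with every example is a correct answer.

filter_gt(-6) | filter_gt(2) | drop(1) | map_mul(2)

Check, running the answer program on each example:
  [11, 38, 36, 1, -34, 31, -33] -> [11, 38, 36, 1, 31] -> [11, 38, 36, 31] -> [38, 36, 31] -> [76, 72, 62]
  [-27, 30, 38, 43, 47, -42, 39, -15, 43] -> [30, 38, 43, 47, 39, 43] -> [30, 38, 43, 47, 39, 43] -> [38, 43, 47, 39, 43] -> [76, 86, 94, 78, 86]
  [14, 48, 43, 32, 35, 28, -32, -30] -> [14, 48, 43, 32, 35, 28] -> [14, 48, 43, 32, 35, 28] -> [48, 43, 32, 35, 28] -> [96, 86, 64, 70, 56]
  [27, -9, 40, 48, 13, -17, -37, 50, 2, -28] -> [27, 40, 48, 13, 50, 2] -> [27, 40, 48, 13, 50] -> [40, 48, 13, 50] -> [80, 96, 26, 100]
  [13, -30, -34, -40, 4, 23] -> [13, 4, 23] -> [13, 4, 23] -> [4, 23] -> [8, 46]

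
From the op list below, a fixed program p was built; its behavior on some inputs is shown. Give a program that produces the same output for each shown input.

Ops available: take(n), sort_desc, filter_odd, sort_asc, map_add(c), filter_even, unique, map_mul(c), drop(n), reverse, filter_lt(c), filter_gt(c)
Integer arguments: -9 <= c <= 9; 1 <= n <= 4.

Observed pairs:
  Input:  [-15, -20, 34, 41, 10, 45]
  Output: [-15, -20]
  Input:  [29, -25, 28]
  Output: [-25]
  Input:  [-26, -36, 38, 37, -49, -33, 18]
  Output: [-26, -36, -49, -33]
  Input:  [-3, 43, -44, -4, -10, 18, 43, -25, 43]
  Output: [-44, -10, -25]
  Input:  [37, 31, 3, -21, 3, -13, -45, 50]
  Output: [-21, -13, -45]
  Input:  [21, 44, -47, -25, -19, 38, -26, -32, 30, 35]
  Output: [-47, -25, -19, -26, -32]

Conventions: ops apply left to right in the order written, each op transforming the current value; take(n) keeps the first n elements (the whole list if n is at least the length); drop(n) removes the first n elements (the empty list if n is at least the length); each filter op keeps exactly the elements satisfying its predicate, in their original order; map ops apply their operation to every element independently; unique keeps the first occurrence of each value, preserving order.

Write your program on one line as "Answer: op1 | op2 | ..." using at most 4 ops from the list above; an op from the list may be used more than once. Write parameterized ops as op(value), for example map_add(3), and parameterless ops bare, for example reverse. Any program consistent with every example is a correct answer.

reverse | filter_lt(-6) | reverse

Check, running the answer program on each example:
  [-15, -20, 34, 41, 10, 45] -> [45, 10, 41, 34, -20, -15] -> [-20, -15] -> [-15, -20]
  [29, -25, 28] -> [28, -25, 29] -> [-25] -> [-25]
  [-26, -36, 38, 37, -49, -33, 18] -> [18, -33, -49, 37, 38, -36, -26] -> [-33, -49, -36, -26] -> [-26, -36, -49, -33]
  [-3, 43, -44, -4, -10, 18, 43, -25, 43] -> [43, -25, 43, 18, -10, -4, -44, 43, -3] -> [-25, -10, -44] -> [-44, -10, -25]
  [37, 31, 3, -21, 3, -13, -45, 50] -> [50, -45, -13, 3, -21, 3, 31, 37] -> [-45, -13, -21] -> [-21, -13, -45]
  [21, 44, -47, -25, -19, 38, -26, -32, 30, 35] -> [35, 30, -32, -26, 38, -19, -25, -47, 44, 21] -> [-32, -26, -19, -25, -47] -> [-47, -25, -19, -26, -32]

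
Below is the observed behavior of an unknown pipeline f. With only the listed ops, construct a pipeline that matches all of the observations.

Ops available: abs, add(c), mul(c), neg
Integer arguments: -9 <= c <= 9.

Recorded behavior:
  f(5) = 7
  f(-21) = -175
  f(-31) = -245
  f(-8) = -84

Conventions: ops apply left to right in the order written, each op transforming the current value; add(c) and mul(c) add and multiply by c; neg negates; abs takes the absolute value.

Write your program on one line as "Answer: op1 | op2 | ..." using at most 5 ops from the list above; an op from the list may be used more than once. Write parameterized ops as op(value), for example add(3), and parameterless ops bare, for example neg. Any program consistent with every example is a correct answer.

add(4) | add(-8) | neg | mul(-7)

Check, running the answer program on each example:
  5 -> 9 -> 1 -> -1 -> 7
  -21 -> -17 -> -25 -> 25 -> -175
  -31 -> -27 -> -35 -> 35 -> -245
  -8 -> -4 -> -12 -> 12 -> -84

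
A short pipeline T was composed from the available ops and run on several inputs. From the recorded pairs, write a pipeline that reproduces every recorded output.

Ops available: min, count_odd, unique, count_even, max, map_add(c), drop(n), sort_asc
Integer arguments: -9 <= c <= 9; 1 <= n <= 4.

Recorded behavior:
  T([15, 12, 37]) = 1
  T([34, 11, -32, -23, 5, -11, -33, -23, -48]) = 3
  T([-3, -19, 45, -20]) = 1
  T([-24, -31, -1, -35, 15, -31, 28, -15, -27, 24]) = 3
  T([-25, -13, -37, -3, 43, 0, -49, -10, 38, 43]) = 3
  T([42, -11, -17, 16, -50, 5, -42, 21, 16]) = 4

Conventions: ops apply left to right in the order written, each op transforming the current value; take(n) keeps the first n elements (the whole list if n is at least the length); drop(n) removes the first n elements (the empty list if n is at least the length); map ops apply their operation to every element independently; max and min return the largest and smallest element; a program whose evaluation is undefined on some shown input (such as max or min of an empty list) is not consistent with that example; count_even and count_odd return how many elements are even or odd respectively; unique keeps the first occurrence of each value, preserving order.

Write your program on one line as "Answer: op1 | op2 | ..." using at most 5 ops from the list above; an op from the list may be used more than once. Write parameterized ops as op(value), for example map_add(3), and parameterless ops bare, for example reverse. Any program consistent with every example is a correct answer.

unique | sort_asc | map_add(2) | count_even

Check, running the answer program on each example:
  [15, 12, 37] -> [15, 12, 37] -> [12, 15, 37] -> [14, 17, 39] -> 1
  [34, 11, -32, -23, 5, -11, -33, -23, -48] -> [34, 11, -32, -23, 5, -11, -33, -48] -> [-48, -33, -32, -23, -11, 5, 11, 34] -> [-46, -31, -30, -21, -9, 7, 13, 36] -> 3
  [-3, -19, 45, -20] -> [-3, -19, 45, -20] -> [-20, -19, -3, 45] -> [-18, -17, -1, 47] -> 1
  [-24, -31, -1, -35, 15, -31, 28, -15, -27, 24] -> [-24, -31, -1, -35, 15, 28, -15, -27, 24] -> [-35, -31, -27, -24, -15, -1, 15, 24, 28] -> [-33, -29, -25, -22, -13, 1, 17, 26, 30] -> 3
  [-25, -13, -37, -3, 43, 0, -49, -10, 38, 43] -> [-25, -13, -37, -3, 43, 0, -49, -10, 38] -> [-49, -37, -25, -13, -10, -3, 0, 38, 43] -> [-47, -35, -23, -11, -8, -1, 2, 40, 45] -> 3
  [42, -11, -17, 16, -50, 5, -42, 21, 16] -> [42, -11, -17, 16, -50, 5, -42, 21] -> [-50, -42, -17, -11, 5, 16, 21, 42] -> [-48, -40, -15, -9, 7, 18, 23, 44] -> 4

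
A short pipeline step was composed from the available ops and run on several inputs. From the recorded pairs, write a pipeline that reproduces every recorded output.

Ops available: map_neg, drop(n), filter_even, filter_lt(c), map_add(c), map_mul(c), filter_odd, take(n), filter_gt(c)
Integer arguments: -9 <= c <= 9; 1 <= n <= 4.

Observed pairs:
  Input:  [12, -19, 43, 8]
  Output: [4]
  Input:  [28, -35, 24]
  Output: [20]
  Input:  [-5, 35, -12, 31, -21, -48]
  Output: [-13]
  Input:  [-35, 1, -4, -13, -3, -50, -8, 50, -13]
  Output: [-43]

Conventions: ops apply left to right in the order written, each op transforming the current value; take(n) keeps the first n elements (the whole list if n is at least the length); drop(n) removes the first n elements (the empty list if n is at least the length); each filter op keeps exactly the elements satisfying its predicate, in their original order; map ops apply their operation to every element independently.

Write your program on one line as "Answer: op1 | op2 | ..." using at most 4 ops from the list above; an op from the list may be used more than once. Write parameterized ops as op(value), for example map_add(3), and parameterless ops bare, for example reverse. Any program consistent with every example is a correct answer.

take(1) | map_add(-4) | map_add(-4)

Check, running the answer program on each example:
  [12, -19, 43, 8] -> [12] -> [8] -> [4]
  [28, -35, 24] -> [28] -> [24] -> [20]
  [-5, 35, -12, 31, -21, -48] -> [-5] -> [-9] -> [-13]
  [-35, 1, -4, -13, -3, -50, -8, 50, -13] -> [-35] -> [-39] -> [-43]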